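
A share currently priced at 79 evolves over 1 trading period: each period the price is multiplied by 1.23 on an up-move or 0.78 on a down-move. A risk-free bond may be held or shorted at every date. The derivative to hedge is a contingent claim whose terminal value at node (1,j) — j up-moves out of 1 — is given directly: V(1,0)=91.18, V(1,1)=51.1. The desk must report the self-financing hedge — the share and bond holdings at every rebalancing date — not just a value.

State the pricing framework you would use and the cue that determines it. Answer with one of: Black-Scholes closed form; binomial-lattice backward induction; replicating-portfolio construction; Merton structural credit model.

framework: replicating-portfolio construction

Key observation: the task asks for the hedge itself — share and bond holdings at every node of the 1-period tree on spot 79 with factors 1.23/0.78 — which is exactly what the replicating-portfolio construction produces.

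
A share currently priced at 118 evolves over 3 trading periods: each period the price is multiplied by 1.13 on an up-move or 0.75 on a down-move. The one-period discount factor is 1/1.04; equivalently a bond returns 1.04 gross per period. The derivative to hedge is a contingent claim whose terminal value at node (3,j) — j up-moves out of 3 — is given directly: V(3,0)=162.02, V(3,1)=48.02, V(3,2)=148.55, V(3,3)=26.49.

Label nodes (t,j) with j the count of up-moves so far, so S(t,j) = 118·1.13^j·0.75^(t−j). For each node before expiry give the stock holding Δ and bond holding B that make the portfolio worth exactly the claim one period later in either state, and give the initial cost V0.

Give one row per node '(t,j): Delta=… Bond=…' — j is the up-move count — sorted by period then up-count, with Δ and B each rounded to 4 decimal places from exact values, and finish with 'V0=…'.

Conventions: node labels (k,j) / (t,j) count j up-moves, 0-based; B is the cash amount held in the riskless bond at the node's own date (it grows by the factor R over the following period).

Arbitrage-free pricing uses the up-move probability p* = (R−d)/(u−d) = 0.7632, discounting each step at R = 1.04.
At maturity the claim pays: V(3,0)=162.0200, V(3,1)=48.0200, V(3,2)=148.5500, V(3,3)=26.4900
  t=2,j=0: stock 66.3750 → up 75.0037 (V=48.0200), down 49.7812 (V=162.0200). Price 72.1346; hedge Δ=-4.5198, bond B=372.1346.
  t=2,j=1: stock 100.0050 → up 113.0056 (V=148.5500), down 75.0037 (V=48.0200). Price 119.9426; hedge Δ=2.6454, bond B=-144.6101.
  t=2,j=2: stock 150.6742 → up 170.2618 (V=26.4900), down 113.0056 (V=148.5500). Price 53.2682; hedge Δ=-2.1318, bond B=374.4787.
  t=1,j=0: stock 88.5000 → up 100.0050 (V=119.9426), down 66.3750 (V=72.1346). Price 104.4419; hedge Δ=1.4216, bond B=-21.3684.
  t=1,j=1: stock 133.3400 → up 150.6742 (V=53.2682), down 100.0050 (V=119.9426). Price 66.4034; hedge Δ=-1.3159, bond B=241.8622.
  t=0,j=0: stock 118.0000 → up 133.3400 (V=66.4034), down 88.5000 (V=104.4419). Price 72.5120; hedge Δ=-0.8483, bond B=172.6135.
As a check, the time-0 holding Δ(0,0)·S0 + B(0,0) comes to 72.5120 — exactly V0.

(0,0): Delta=-0.8483 Bond=172.6135
(1,0): Delta=1.4216 Bond=-21.3684
(1,1): Delta=-1.3159 Bond=241.8622
(2,0): Delta=-4.5198 Bond=372.1346
(2,1): Delta=2.6454 Bond=-144.6101
(2,2): Delta=-2.1318 Bond=374.4787
V0=72.5120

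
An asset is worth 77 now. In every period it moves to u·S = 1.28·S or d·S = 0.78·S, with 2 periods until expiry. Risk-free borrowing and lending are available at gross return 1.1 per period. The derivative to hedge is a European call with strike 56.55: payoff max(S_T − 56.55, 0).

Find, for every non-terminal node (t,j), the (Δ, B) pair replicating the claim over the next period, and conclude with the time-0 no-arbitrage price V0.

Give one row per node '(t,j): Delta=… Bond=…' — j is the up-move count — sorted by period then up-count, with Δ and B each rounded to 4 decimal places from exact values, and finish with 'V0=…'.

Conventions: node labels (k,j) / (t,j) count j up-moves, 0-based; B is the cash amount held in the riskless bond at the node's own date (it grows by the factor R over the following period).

The replicating-portfolio and risk-neutral prices coincide; use p* = (1.1−0.78)/(1.28−0.78) = 0.6400 for the latter.
Expiry values: V(2,0)=0.0000, V(2,1)=20.3268, V(2,2)=69.6068
  t=1,j=0: stock 60.0600 → up 76.8768 (V=20.3268), down 46.8468 (V=0.0000). Price 11.8265; hedge Δ=0.6769, bond B=-28.8271.
  t=1,j=1: stock 98.5600 → up 126.1568 (V=69.6068), down 76.8768 (V=20.3268). Price 47.1509; hedge Δ=1.0000, bond B=-51.4091.
  t=0,j=0: stock 77.0000 → up 98.5600 (V=47.1509), down 60.0600 (V=11.8265). Price 31.3037; hedge Δ=0.9175, bond B=-39.3451.
Check: Δ(0,0)·S0 + B(0,0) = 31.3037 = V0.

(0,0): Delta=0.9175 Bond=-39.3451
(1,0): Delta=0.6769 Bond=-28.8271
(1,1): Delta=1.0000 Bond=-51.4091
V0=31.3037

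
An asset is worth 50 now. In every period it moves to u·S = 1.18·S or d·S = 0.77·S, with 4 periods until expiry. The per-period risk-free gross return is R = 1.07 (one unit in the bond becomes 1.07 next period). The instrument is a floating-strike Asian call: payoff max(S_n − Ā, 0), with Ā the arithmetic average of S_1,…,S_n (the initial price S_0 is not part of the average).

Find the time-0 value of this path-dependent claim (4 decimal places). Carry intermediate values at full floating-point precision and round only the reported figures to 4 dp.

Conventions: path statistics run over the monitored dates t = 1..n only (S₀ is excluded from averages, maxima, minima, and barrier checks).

Set p* = 0.7317 (from d < R < u); the path-dependent value is the discounted p*-expectation over all price paths.
Enumerate all 2^4 = 16 price paths (U = up ×1.18, D = down ×0.77); each path with k up-moves has probability p*^k·(1−p*)^(4−k).
DDDD: Ā=27.1370, payoff=0.0000, prob=0.005181
UDDD: Ā=41.5866, payoff=0.0000, prob=0.014131
DUDD: Ā=36.4616, payoff=0.0000, prob=0.014131
UUDD: Ā=55.8763, payoff=0.0000, prob=0.038538
DDUD: Ā=32.5154, payoff=0.0000, prob=0.014131
UDUD: Ā=49.8288, payoff=0.0000, prob=0.038538
DUUD: Ā=44.7038, payoff=0.0000, prob=0.038538
UUUD: Ā=68.5071, payoff=0.0000, prob=0.105104
DDDU: Ā=29.4768, payoff=0.0000, prob=0.014131
UDDU: Ā=45.1722, payoff=0.0000, prob=0.038538
DUDU: Ā=40.0472, payoff=1.2305, prob=0.038538
UUDU: Ā=61.3710, payoff=1.8857, prob=0.105104
DDUU: Ā=36.1009, payoff=5.1767, prob=0.038538
UDUU: Ā=55.3235, payoff=7.9332, prob=0.105104
DUUU: Ā=50.1985, payoff=13.0582, prob=0.105104
UUUU: Ā=76.9276, payoff=20.0113, prob=0.286648
Price = Σ prob·payoff / R^4 = 8.387607 / 1.310796 = 6.3989

price = 6.3989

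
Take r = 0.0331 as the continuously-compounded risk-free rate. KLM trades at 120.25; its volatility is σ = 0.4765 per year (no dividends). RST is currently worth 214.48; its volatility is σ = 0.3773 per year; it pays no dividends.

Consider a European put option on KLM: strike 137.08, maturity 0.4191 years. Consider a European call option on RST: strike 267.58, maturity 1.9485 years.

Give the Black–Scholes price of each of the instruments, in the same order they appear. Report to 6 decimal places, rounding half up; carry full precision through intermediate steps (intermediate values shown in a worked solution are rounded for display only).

price(KLM put K=137.08) = 24.231160
price(RST call K=267.58) = 32.204073

[KLM put K=137.08]
σ√T = 0.4765·√0.4191 = 0.308476
d₁ = (ln(S/K) + (r+σ²/2)T) / (σ√T) = (ln(120.25/137.08) + (0.0331+0.4765²/2)·0.4191) / 0.308476 = (-0.130992 + 0.061451) / 0.308476 = -0.225433
d₂ = d₁ − σ√T = -0.225433 − 0.308476 = -0.533909
e^{−rT} = 0.986224
N(−d₁) = 0.589179,  N(−d₂) = 0.703298
price = K·e^{−rT}·N(−d₂) − S·N(−d₁) = 95.079916 − 70.848756 = 24.231160
[RST call K=267.58]
σ√T = 0.3773·√1.9485 = 0.526668
d₁ = (ln(S/K) + (r+σ²/2)T) / (σ√T) = (ln(214.48/267.58) + (0.0331+0.3773²/2)·1.9485) / 0.526668 = (-0.221202 + 0.203185) / 0.526668 = -0.034210
d₂ = d₁ − σ√T = -0.034210 − 0.526668 = -0.560878
e^{−rT} = 0.937540
N(d₁) = 0.486355,  N(d₂) = 0.287440
price = S·N(d₁) − K·e^{−rT}·N(d₂) = 104.313422 − 72.109349 = 32.204073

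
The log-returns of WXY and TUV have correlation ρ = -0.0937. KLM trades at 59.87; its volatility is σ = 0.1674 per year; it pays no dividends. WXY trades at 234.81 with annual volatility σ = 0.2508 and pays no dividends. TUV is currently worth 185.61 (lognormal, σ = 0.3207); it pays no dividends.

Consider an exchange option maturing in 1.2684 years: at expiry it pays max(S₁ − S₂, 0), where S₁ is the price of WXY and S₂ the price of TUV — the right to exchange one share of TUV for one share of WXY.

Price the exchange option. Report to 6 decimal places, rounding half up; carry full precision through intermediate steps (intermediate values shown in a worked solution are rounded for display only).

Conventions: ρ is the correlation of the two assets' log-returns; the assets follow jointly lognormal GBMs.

σ_eff = √(σ₁² + σ₂² − 2ρσ₁σ₂) = √(0.2508² + 0.3207² − 2·-0.0937·0.2508·0.3207) = 0.425232
d₁ = (ln(S₁/S₂) + (q₂ − q₁ + σ_eff²/2)T) / (σ_eff√T) = (ln(234.81/185.61) + (0.0 − 0.0 + 0.090411)·1.2684) / 0.478910 = 0.730422
d₂ = d₁ − σ_eff√T = 0.730422 − 0.478910 = 0.251512
N(d₁) = 0.767434,  N(d₂) = 0.599291
V = S₁·e^{−q₁T}·N(d₁) − S₂·e^{−q₂T}·N(d₂) = 180.201147 − 111.234390 = 68.966757
Key observation: the rate r is irrelevant here: denominating values in TUV turns the exchange into a ratio option on S₁/S₂, and discounting at r drops out.

exchange price = 68.966757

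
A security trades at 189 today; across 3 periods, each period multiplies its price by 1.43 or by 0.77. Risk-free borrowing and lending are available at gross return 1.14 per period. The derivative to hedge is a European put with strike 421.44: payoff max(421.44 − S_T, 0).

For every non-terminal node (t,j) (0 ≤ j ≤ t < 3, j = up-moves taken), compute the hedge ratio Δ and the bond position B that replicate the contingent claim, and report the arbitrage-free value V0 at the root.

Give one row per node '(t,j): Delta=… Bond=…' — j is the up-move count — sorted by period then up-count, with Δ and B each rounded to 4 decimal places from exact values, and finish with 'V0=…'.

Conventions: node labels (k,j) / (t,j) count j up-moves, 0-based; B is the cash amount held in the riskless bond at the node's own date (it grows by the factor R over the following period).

(0,0): Delta=-0.7456 Bond=251.9814
(1,0): Delta=-1.0000 Bond=324.2844
(1,1): Delta=-0.6382 Bond=258.2386
(2,0): Delta=-1.0000 Bond=369.6842
(2,1): Delta=-1.0000 Bond=369.6842
(2,2): Delta=-0.4855 Bond=235.3793
V0=111.0666

Under the risk-neutral measure, an up-move has probability p* = (R−d)/(u−d) = 0.5606 and values discount at R = 1.14.
At maturity the claim pays: V(3,0)=335.1553, V(3,1)=261.1969, V(3,2)=123.8457, V(3,3)=0.0000
Node (2,0) S=112.0581: V=(p*·261.1969+(1−p*)·335.1553)/1.14=257.6261; Δ=(261.1969−335.1553)/(160.2431−86.2847)=-1.0000; B=V−Δ·S=369.6842
Node (2,1) S=208.1079: V=(p*·123.8457+(1−p*)·261.1969)/1.14=161.5763; Δ=(123.8457−261.1969)/(297.5943−160.2431)=-1.0000; B=V−Δ·S=369.6842
Node (2,2) S=386.4861: V=(p*·0.0000+(1−p*)·123.8457)/1.14=47.7343; Δ=(0.0000−123.8457)/(552.6751−297.5943)=-0.4855; B=V−Δ·S=235.3793
Node (1,0) S=145.5300: V=(p*·161.5763+(1−p*)·257.6261)/1.14=178.7544; Δ=(161.5763−257.6261)/(208.1079−112.0581)=-1.0000; B=V−Δ·S=324.2844
Node (1,1) S=270.2700: V=(p*·47.7343+(1−p*)·161.5763)/1.14=85.7507; Δ=(47.7343−161.5763)/(386.4861−208.1079)=-0.6382; B=V−Δ·S=258.2386
Node (0,0) S=189.0000: V=(p*·85.7507+(1−p*)·178.7544)/1.14=111.0666; Δ=(85.7507−178.7544)/(270.2700−145.5300)=-0.7456; B=V−Δ·S=251.9814
Sanity check at the root: Δ(0,0)·S0 + B(0,0) reproduces V0 = 111.0666.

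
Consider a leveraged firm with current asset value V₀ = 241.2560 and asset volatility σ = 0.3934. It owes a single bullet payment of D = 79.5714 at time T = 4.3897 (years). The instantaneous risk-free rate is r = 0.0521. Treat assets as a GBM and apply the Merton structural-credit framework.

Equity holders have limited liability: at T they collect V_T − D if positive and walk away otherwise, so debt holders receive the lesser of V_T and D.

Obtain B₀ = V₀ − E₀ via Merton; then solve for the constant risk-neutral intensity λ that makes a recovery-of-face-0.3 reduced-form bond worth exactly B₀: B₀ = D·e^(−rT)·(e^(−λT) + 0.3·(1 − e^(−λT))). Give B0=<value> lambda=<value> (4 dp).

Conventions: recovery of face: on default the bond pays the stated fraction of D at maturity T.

With assets at 241.2560 and a single debt payment of 79.5714 at 4.3897 years:
d₁ = [ln(V₀/D) + (r + σ²/2)T] / (σ√T)
   = [ln(241.2560/79.5714) + (0.0521 + 0.5·0.3934²)·4.3897] / (0.3934·√4.3897)
   = [1.109204 + 0.568386] / 0.824236 = 2.035326
d₂ = d₁ − σ√T = 2.035326 − 0.824236 = 1.211090
N(d₁) = 0.979091,  N(d₂) = 0.887070,  e^(−rT) = 0.795564
E₀ = V₀·N(d₁) − D·e^(−rT)·N(d₂)
   = 241.2560·0.979091 − 79.5714·0.795564·0.887070 = 180.056363
B₀ = V₀ − E₀ = 241.2560 − 180.056363 = 61.199637
e^(−λT) = (B₀·e^(rT)/D − 0.3)/(1 − 0.3) = (61.1996·1.256969/79.5714 − 0.3)/0.7 = 0.95250641
λ = −ln(0.95250641)/4.3897 = 0.011085

B0=61.1996 lambda=0.0111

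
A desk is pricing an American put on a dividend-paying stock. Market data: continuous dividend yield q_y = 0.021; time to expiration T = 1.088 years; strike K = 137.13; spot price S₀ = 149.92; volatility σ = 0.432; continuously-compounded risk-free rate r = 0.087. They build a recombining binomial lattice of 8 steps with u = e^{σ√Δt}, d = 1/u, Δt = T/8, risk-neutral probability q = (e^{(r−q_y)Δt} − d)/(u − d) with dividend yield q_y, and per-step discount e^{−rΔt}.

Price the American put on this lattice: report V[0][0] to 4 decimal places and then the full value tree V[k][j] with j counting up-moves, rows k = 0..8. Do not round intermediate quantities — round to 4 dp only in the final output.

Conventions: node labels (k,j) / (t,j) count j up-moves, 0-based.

price = 15.8813
tree:
15.8813
23.0787 8.7301
32.5354 13.7364 3.6995
44.2768 21.0308 6.4313 0.9285
57.8610 31.1281 10.9678 1.8366 0.0000
69.5351 44.1708 18.2263 3.6328 0.0000 0.0000
79.4898 57.8610 29.1915 7.1859 0.0000 0.0000 0.0000
87.9786 69.5351 44.1708 14.2141 0.0000 0.0000 0.0000 0.0000
95.2172 79.4898 57.8610 28.1162 0.0000 0.0000 0.0000 0.0000 0.0000

Δt=0.13600  u=1.17271  d=0.85273  q=0.48843  discount=0.98824
step 8 (expiry): payoffs max(K−S,0) = 95.2172 79.4898 57.8610 28.1162 0.0000 0.0000 0.0000 0.0000 0.0000
k=7: (k=7,j=0): S=49.1514, K−S=87.9786, hold=86.5058 ⇒ V=87.9786 exercise | (k=7,j=1): S=67.5949, K−S=69.5351, hold=68.1149 ⇒ V=69.5351 exercise | (k=7,j=2): S=92.9592, K−S=44.1708, hold=42.8230 ⇒ V=44.1708 exercise | (k=7,j=3): S=127.8411, K−S=9.2889, hold=14.2141 ⇒ V=14.2141 continue | (k=7,j=4): S=175.8121, K−S=0.0000, hold=0.0000 ⇒ V=0.0000 continue | (k=7,j=5): S=241.7836, K−S=0.0000, hold=0.0000 ⇒ V=0.0000 continue | (k=7,j=6): S=332.5102, K−S=0.0000, hold=0.0000 ⇒ V=0.0000 continue | (k=7,j=7): S=457.2809, K−S=0.0000, hold=0.0000 ⇒ V=0.0000 continue
k=6: (k=6,j=0): S=57.6402, K−S=79.4898, hold=78.0413 ⇒ V=79.4898 exercise | (k=6,j=1): S=79.2690, K−S=57.8610, hold=56.4741 ⇒ V=57.8610 exercise | (k=6,j=2): S=109.0138, K−S=28.1162, hold=29.1915 ⇒ V=29.1915 continue | (k=6,j=3): S=149.9200, K−S=0.0000, hold=7.1859 ⇒ V=7.1859 continue | (k=6,j=4): S=206.1758, K−S=0.0000, hold=0.0000 ⇒ V=0.0000 continue | (k=6,j=5): S=283.5410, K−S=0.0000, hold=0.0000 ⇒ V=0.0000 continue | (k=6,j=6): S=389.9366, K−S=0.0000, hold=0.0000 ⇒ V=0.0000 continue
k=5: (k=5,j=0): S=67.5949, K−S=69.5351, hold=68.1149 ⇒ V=69.5351 exercise | (k=5,j=1): S=92.9592, K−S=44.1708, hold=43.3420 ⇒ V=44.1708 exercise | (k=5,j=2): S=127.8411, K−S=9.2889, hold=18.2263 ⇒ V=18.2263 continue | (k=5,j=3): S=175.8121, K−S=0.0000, hold=3.6328 ⇒ V=3.6328 continue | (k=5,j=4): S=241.7836, K−S=0.0000, hold=0.0000 ⇒ V=0.0000 continue | (k=5,j=5): S=332.5102, K−S=0.0000, hold=0.0000 ⇒ V=0.0000 continue
k=4: (k=4,j=0): S=79.2690, K−S=57.8610, hold=56.4741 ⇒ V=57.8610 exercise | (k=4,j=1): S=109.0138, K−S=28.1162, hold=31.1281 ⇒ V=31.1281 continue | (k=4,j=2): S=149.9200, K−S=0.0000, hold=10.9678 ⇒ V=10.9678 continue | (k=4,j=3): S=206.1758, K−S=0.0000, hold=1.8366 ⇒ V=1.8366 continue | (k=4,j=4): S=283.5410, K−S=0.0000, hold=0.0000 ⇒ V=0.0000 continue
k=3: (k=3,j=0): S=92.9592, K−S=44.1708, hold=44.2768 ⇒ V=44.2768 continue | (k=3,j=1): S=127.8411, K−S=9.2889, hold=21.0308 ⇒ V=21.0308 continue | (k=3,j=2): S=175.8121, K−S=0.0000, hold=6.4313 ⇒ V=6.4313 continue | (k=3,j=3): S=241.7836, K−S=0.0000, hold=0.9285 ⇒ V=0.9285 continue
k=2: (k=2,j=0): S=109.0138, K−S=28.1162, hold=32.5354 ⇒ V=32.5354 continue | (k=2,j=1): S=149.9200, K−S=0.0000, hold=13.7364 ⇒ V=13.7364 continue | (k=2,j=2): S=206.1758, K−S=0.0000, hold=3.6995 ⇒ V=3.6995 continue
k=1: (k=1,j=0): S=127.8411, K−S=9.2889, hold=23.0787 ⇒ V=23.0787 continue | (k=1,j=1): S=175.8121, K−S=0.0000, hold=8.7301 ⇒ V=8.7301 continue
k=0: (k=0,j=0): S=149.9200, K−S=0.0000, hold=15.8813 ⇒ V=15.8813 continue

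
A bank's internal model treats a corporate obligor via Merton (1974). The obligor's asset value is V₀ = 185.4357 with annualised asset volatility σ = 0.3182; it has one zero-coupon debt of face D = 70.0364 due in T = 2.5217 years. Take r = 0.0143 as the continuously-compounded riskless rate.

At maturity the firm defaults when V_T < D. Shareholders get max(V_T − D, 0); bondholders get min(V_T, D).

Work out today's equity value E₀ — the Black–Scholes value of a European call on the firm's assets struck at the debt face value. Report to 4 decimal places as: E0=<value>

Apply the equity-as-call identities (strike 70.0364, horizon 2.5217 years):
d₁ = [ln(V₀/D) + (r + σ²/2)T] / (σ√T)
   = [ln(185.4357/70.0364) + (0.0143 + 0.5·0.3182²)·2.5217] / (0.3182·√2.5217)
   = [0.973693 + 0.163723] / 0.505297 = 2.250984
d₂ = d₁ − σ√T = 2.250984 − 0.505297 = 1.745687
N(d₁) = 0.987807,  N(d₂) = 0.959567,  e^(−rT) = 0.964582
E₀ = V₀·N(d₁) − D·e^(−rT)·N(d₂)
   = 185.4357·0.987807 − 70.0364·0.964582·0.959567 = 118.350238

E0=118.3502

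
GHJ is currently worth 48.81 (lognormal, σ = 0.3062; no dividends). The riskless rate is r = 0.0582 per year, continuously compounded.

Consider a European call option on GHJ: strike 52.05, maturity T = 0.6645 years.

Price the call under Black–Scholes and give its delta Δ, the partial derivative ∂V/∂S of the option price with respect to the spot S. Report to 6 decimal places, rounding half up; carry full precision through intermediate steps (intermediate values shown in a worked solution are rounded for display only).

price = 4.303584
Δ = 0.508879

σ√T = 0.3062·√0.6645 = 0.249605
d₁ = (ln(S/K) + (r+σ²/2)T) / (σ√T) = (ln(48.81/52.05) + (0.0582+0.3062²/2)·0.6645) / 0.249605 = (-0.064270 + 0.069825) / 0.249605 = 0.022257
d₂ = d₁ − σ√T = 0.022257 − 0.249605 = -0.227347
e^{−rT} = 0.962064
N(d₁) = 0.508879,  N(d₂) = 0.410077
Call price V = S·N(d₁) − K·e^{−rT}·N(d₂) = 24.838369 − 20.534785 = 4.303584
Δ = N(d₁) = 0.508879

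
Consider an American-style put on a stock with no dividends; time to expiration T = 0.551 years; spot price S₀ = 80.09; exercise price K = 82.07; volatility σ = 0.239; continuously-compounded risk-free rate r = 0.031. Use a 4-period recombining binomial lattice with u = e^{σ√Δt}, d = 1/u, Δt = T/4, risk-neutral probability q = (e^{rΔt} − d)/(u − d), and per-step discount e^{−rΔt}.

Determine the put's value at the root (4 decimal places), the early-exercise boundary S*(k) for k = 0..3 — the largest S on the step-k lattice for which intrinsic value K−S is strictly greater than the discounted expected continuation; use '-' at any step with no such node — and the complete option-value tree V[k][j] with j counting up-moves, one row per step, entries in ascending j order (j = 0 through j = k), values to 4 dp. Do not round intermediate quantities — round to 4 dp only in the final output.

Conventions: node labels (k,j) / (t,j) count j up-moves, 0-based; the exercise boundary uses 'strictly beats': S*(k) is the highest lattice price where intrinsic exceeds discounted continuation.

Δt=0.13775, u=1.09276, d=0.91512, q=0.50193, disc=e^(-rΔt)=0.99574
k=4 terminal: V=max(K-S,0) → 25.9027 14.9996 1.9800 0.0000 0.0000
k=3: j=0 S=61.3772 intr=20.6928 cont=20.3431 V=20.6928[EX]; j=1 S=73.2917 intr=8.7783 cont=8.4286 V=8.7783[EX]; j=2 S=87.5189 intr=0.0000 cont=0.9820 V=0.9820[hold]; j=3 S=104.5080 intr=0.0000 cont=0.0000 V=0.0000[hold]  S*(3)=73.2917
k=2: j=0 S=67.0704 intr=14.9996 cont=14.6499 V=14.9996[EX]; j=1 S=80.0900 intr=1.9800 cont=4.8444 V=4.8444[hold]; j=2 S=95.6369 intr=0.0000 cont=0.4870 V=0.4870[hold]  S*(2)=67.0704
k=1: j=0 S=73.2917 intr=8.7783 cont=9.8602 V=9.8602[hold]; j=1 S=87.5189 intr=0.0000 cont=2.6460 V=2.6460[hold]  S*(1)=-
k=0: j=0 S=80.0900 intr=1.9800 cont=6.2126 V=6.2126[hold]  S*(0)=-

price = 6.2126
boundary = - - 67.0704 73.2917
tree:
6.2126
9.8602 2.6460
14.9996 4.8444 0.4870
20.6928 8.7783 0.9820 0.0000
25.9027 14.9996 1.9800 0.0000 0.0000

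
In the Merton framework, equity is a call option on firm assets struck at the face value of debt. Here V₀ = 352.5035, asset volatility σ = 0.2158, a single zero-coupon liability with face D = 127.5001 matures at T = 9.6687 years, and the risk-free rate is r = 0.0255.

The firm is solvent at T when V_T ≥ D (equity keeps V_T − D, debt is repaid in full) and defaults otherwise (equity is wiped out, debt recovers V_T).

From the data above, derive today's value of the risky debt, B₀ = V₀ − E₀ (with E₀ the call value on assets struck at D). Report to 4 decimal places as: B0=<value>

B0=98.2490

Apply the equity-as-call identities (strike 127.5001, horizon 9.6687 years):
d₁ = [ln(V₀/D) + (r + σ²/2)T] / (σ√T)
   = [ln(352.5035/127.5001) + (0.0255 + 0.5·0.2158²)·9.6687] / (0.2158·√9.6687)
   = [1.016943 + 0.471686] / 0.671020 = 2.218457
d₂ = d₁ − σ√T = 2.218457 − 0.671020 = 1.547437
N(d₁) = 0.986738,  N(d₂) = 0.939121,  e^(−rT) = 0.781491
E₀ = V₀·N(d₁) − D·e^(−rT)·N(d₂)
   = 352.5035·0.986738 − 127.5001·0.781491·0.939121 = 254.254482
B₀ = V₀ − E₀ = 352.5035 − 254.254482 = 98.249018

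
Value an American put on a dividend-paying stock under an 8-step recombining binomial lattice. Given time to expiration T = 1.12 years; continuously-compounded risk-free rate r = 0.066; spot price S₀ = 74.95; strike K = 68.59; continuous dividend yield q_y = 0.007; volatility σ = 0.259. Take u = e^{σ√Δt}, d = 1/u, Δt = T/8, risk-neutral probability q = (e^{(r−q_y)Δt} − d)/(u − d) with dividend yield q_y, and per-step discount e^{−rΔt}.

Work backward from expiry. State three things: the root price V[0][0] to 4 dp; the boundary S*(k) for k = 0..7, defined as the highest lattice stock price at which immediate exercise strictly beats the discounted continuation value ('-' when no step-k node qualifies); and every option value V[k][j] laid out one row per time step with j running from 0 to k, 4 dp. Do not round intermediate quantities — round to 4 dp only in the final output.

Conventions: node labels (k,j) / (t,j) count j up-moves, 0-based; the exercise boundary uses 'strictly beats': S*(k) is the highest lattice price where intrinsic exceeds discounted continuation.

Δt=0.14000  u=1.10176  d=0.90764  q=0.51852  discount=0.99080
step 8 (expiry): payoffs max(K−S,0) = 34.0696 26.6866 17.7245 6.8456 0.0000 0.0000 0.0000 0.0000 0.0000
step 7: (k=7,j=0): S=38.0332, K−S=30.5568, hold=29.9632 ⇒ V=30.5568 exercise | (k=7,j=1): S=46.1675, K−S=22.4225, hold=21.8368 ⇒ V=22.4225 exercise | (k=7,j=2): S=56.0416, K−S=12.5484, hold=11.9724 ⇒ V=12.5484 exercise | (k=7,j=3): S=68.0275, K−S=0.5625, hold=3.2657 ⇒ V=3.2657 continue | (k=7,j=4): S=82.5769, K−S=0.0000, hold=0.0000 ⇒ V=0.0000 continue | (k=7,j=5): S=100.2381, K−S=0.0000, hold=0.0000 ⇒ V=0.0000 continue | (k=7,j=6): S=121.6765, K−S=0.0000, hold=0.0000 ⇒ V=0.0000 continue | (k=7,j=7): S=147.7001, K−S=0.0000, hold=0.0000 ⇒ V=0.0000 continue  boundary S*=56.0416
step 6: (k=6,j=0): S=41.9034, K−S=26.6866, hold=26.0968 ⇒ V=26.6866 exercise | (k=6,j=1): S=50.8655, K−S=17.7245, hold=17.1434 ⇒ V=17.7245 exercise | (k=6,j=2): S=61.7444, K−S=6.8456, hold=7.6640 ⇒ V=7.6640 continue | (k=6,j=3): S=74.9500, K−S=0.0000, hold=1.5579 ⇒ V=1.5579 continue | (k=6,j=4): S=90.9799, K−S=0.0000, hold=0.0000 ⇒ V=0.0000 continue | (k=6,j=5): S=110.4383, K−S=0.0000, hold=0.0000 ⇒ V=0.0000 continue | (k=6,j=6): S=134.0583, K−S=0.0000, hold=0.0000 ⇒ V=0.0000 continue  boundary S*=50.8655
step 5: (k=5,j=0): S=46.1675, K−S=22.4225, hold=21.8368 ⇒ V=22.4225 exercise | (k=5,j=1): S=56.0416, K−S=12.5484, hold=12.3929 ⇒ V=12.5484 exercise | (k=5,j=2): S=68.0275, K−S=0.5625, hold=4.4565 ⇒ V=4.4565 continue | (k=5,j=3): S=82.5769, K−S=0.0000, hold=0.7432 ⇒ V=0.7432 continue | (k=5,j=4): S=100.2381, K−S=0.0000, hold=0.0000 ⇒ V=0.0000 continue | (k=5,j=5): S=121.6765, K−S=0.0000, hold=0.0000 ⇒ V=0.0000 continue  boundary S*=56.0416
step 4: (k=4,j=0): S=50.8655, K−S=17.7245, hold=17.1434 ⇒ V=17.7245 exercise | (k=4,j=1): S=61.7444, K−S=6.8456, hold=8.2758 ⇒ V=8.2758 continue | (k=4,j=2): S=74.9500, K−S=0.0000, hold=2.5078 ⇒ V=2.5078 continue | (k=4,j=3): S=90.9799, K−S=0.0000, hold=0.3546 ⇒ V=0.3546 continue | (k=4,j=4): S=110.4383, K−S=0.0000, hold=0.0000 ⇒ V=0.0000 continue  boundary S*=50.8655
step 3: (k=3,j=0): S=56.0416, K−S=12.5484, hold=12.7072 ⇒ V=12.7072 continue | (k=3,j=1): S=68.0275, K−S=0.5625, hold=5.2364 ⇒ V=5.2364 continue | (k=3,j=2): S=82.5769, K−S=0.0000, hold=1.3785 ⇒ V=1.3785 continue | (k=3,j=3): S=100.2381, K−S=0.0000, hold=0.1691 ⇒ V=0.1691 continue  boundary S*=-
step 2: (k=2,j=0): S=61.7444, K−S=6.8456, hold=8.7522 ⇒ V=8.7522 continue | (k=2,j=1): S=74.9500, K−S=0.0000, hold=3.2062 ⇒ V=3.2062 continue | (k=2,j=2): S=90.9799, K−S=0.0000, hold=0.7445 ⇒ V=0.7445 continue  boundary S*=-
step 1: (k=1,j=0): S=68.0275, K−S=0.5625, hold=5.8225 ⇒ V=5.8225 continue | (k=1,j=1): S=82.5769, K−S=0.0000, hold=1.9120 ⇒ V=1.9120 continue  boundary S*=-
step 0: (k=0,j=0): S=74.9500, K−S=0.0000, hold=3.7599 ⇒ V=3.7599 continue  boundary S*=-

price = 3.7599
boundary = - - - - 50.8655 56.0416 50.8655 56.0416
tree:
3.7599
5.8225 1.9120
8.7522 3.2062 0.7445
12.7072 5.2364 1.3785 0.1691
17.7245 8.2758 2.5078 0.3546 0.0000
22.4225 12.5484 4.4565 0.7432 0.0000 0.0000
26.6866 17.7245 7.6640 1.5579 0.0000 0.0000 0.0000
30.5568 22.4225 12.5484 3.2657 0.0000 0.0000 0.0000 0.0000
34.0696 26.6866 17.7245 6.8456 0.0000 0.0000 0.0000 0.0000 0.0000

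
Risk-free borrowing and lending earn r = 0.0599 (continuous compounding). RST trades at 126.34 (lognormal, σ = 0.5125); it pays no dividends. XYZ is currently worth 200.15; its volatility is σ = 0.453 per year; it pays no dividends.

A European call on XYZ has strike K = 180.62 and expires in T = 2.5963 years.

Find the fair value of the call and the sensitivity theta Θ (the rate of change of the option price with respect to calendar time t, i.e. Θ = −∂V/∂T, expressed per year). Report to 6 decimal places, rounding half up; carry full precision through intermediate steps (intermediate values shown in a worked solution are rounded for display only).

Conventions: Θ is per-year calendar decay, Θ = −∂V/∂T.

price = 76.271284
Θ = -13.258510

σ√T = 0.453·√2.5963 = 0.729921
d₁ = (ln(S/K) + (r+σ²/2)T) / (σ√T) = (ln(200.15/180.62) + (0.0599+0.453²/2)·2.5963) / 0.729921 = (0.102672 + 0.421910) / 0.729921 = 0.718684
d₂ = d₁ − σ√T = 0.718684 − 0.729921 = -0.011237
e^{−rT} = 0.855971
N(d₁) = 0.763832,  N(d₂) = 0.495517
Call price V = S·N(d₁) − K·e^{−rT}·N(d₂) = 152.880999 − 76.609715 = 76.271284
φ(d₁) = (1/√(2π))·e^{−d₁²/2} = 0.308143
Θ = −S·φ(d₁)·σ/(2√T) − r·K·e^{−rT}·N(d₂) = −8.669589 − 4.588922 = -13.258510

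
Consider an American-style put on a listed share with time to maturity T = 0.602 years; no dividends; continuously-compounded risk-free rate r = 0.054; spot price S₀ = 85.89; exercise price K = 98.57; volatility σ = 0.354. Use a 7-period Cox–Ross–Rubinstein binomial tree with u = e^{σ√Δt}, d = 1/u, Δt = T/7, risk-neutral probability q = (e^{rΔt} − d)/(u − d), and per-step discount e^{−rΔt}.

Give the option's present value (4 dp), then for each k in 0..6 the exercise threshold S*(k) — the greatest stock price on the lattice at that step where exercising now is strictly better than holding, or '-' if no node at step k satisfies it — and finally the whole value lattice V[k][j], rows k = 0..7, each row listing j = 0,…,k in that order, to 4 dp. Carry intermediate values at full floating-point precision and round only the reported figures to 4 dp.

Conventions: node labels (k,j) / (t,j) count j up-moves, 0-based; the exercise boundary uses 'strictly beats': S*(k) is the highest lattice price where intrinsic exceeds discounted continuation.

price = 16.1432
boundary = - - 69.7865 62.9051 69.7865 77.4207 85.8900
tree:
16.1432
21.9446 10.4103
28.7835 15.2136 5.6358
35.6649 21.4155 9.0657 2.2097
41.8677 28.7835 14.1429 4.0009 0.4135
47.4589 35.6649 21.1493 7.1689 0.8251 0.0000
52.4988 41.8677 28.7835 12.6800 1.6461 0.0000 0.0000
57.0417 47.4589 35.6649 21.1493 3.2842 0.0000 0.0000 0.0000

Δt=0.08600, u=1.10939, d=0.90139, q=0.49645, disc=e^(-rΔt)=0.99537
k=7 terminal: V=max(K-S,0) → 57.0417 47.4589 35.6649 21.1493 3.2842 0.0000 0.0000 0.0000
k=6: j=0 S=46.0712 intr=52.4988 cont=52.0421 V=52.4988[EX]; j=1 S=56.7023 intr=41.8677 cont=41.4110 V=41.8677[EX]; j=2 S=69.7865 intr=28.7835 cont=28.3268 V=28.7835[EX]; j=3 S=85.8900 intr=12.6800 cont=12.2233 V=12.6800[EX]; j=4 S=105.7094 intr=0.0000 cont=1.6461 V=1.6461[hold]; j=5 S=130.1022 intr=0.0000 cont=0.0000 V=0.0000[hold]; j=6 S=160.1237 intr=0.0000 cont=0.0000 V=0.0000[hold]  S*(6)=85.8900
k=5: j=0 S=51.1111 intr=47.4589 cont=47.0022 V=47.4589[EX]; j=1 S=62.9051 intr=35.6649 cont=35.2082 V=35.6649[EX]; j=2 S=77.4207 intr=21.1493 cont=20.6926 V=21.1493[EX]; j=3 S=95.2858 intr=3.2842 cont=7.1689 V=7.1689[hold]; j=4 S=117.2733 intr=0.0000 cont=0.8251 V=0.8251[hold]; j=5 S=144.3345 intr=0.0000 cont=0.0000 V=0.0000[hold]  S*(5)=77.4207
k=4: j=0 S=56.7023 intr=41.8677 cont=41.4110 V=41.8677[EX]; j=1 S=69.7865 intr=28.7835 cont=28.3268 V=28.7835[EX]; j=2 S=85.8900 intr=12.6800 cont=14.1429 V=14.1429[hold]; j=3 S=105.7094 intr=0.0000 cont=4.0009 V=4.0009[hold]; j=4 S=130.1022 intr=0.0000 cont=0.4135 V=0.4135[hold]  S*(4)=69.7865
k=3: j=0 S=62.9051 intr=35.6649 cont=35.2082 V=35.6649[EX]; j=1 S=77.4207 intr=21.1493 cont=21.4155 V=21.4155[hold]; j=2 S=95.2858 intr=3.2842 cont=9.0657 V=9.0657[hold]; j=3 S=117.2733 intr=0.0000 cont=2.2097 V=2.2097[hold]  S*(3)=62.9051
k=2: j=0 S=69.7865 intr=28.7835 cont=28.4583 V=28.7835[EX]; j=1 S=85.8900 intr=12.6800 cont=15.2136 V=15.2136[hold]; j=2 S=105.7094 intr=0.0000 cont=5.6358 V=5.6358[hold]  S*(2)=69.7865
k=1: j=0 S=77.4207 intr=21.1493 cont=21.9446 V=21.9446[hold]; j=1 S=95.2858 intr=3.2842 cont=10.4103 V=10.4103[hold]  S*(1)=-
k=0: j=0 S=85.8900 intr=12.6800 cont=16.1432 V=16.1432[hold]  S*(0)=-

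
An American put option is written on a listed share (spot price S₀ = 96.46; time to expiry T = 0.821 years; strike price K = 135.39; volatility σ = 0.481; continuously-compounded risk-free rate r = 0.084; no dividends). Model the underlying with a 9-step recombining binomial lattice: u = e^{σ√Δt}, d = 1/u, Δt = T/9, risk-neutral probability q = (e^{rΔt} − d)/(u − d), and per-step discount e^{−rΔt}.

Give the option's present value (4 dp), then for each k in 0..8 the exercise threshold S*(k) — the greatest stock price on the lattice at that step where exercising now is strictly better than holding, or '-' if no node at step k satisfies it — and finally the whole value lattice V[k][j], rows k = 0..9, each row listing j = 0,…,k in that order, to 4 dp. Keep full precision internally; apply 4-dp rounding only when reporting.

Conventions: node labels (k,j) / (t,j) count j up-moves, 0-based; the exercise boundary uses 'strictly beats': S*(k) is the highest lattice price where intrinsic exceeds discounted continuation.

price = 41.1199
boundary = - 83.4170 72.1376 83.4170 72.1376 83.4170 96.4600 83.4170 96.4600
tree:
41.1199
51.9730 30.4749
63.2524 40.4360 20.5907
73.0066 51.9730 29.0687 12.0943
81.4419 63.2524 39.6410 18.5266 5.5927
88.7366 73.0066 51.9730 27.4343 9.5507 1.5631
95.0449 81.4419 63.2524 38.9300 15.9059 3.0892 0.0000
100.5003 88.7366 73.0066 51.9730 25.5668 6.1054 0.0000 0.0000
105.2179 95.0449 81.4419 63.2524 38.9300 12.0665 0.0000 0.0000 0.0000
109.2977 100.5003 88.7366 73.0066 51.9730 23.8476 0.0000 0.0000 0.0000 0.0000

Δt=0.09122, u=1.15636, d=0.86478, q=0.49013, disc=e^(-rΔt)=0.99237
k=9 terminal: V=max(K-S,0) → 109.2977 100.5003 88.7366 73.0066 51.9730 23.8476 0.0000 0.0000 0.0000 0.0000
k=8: j=0 S=30.1721 intr=105.2179 cont=104.1845 V=105.2179[EX]; j=1 S=40.3451 intr=95.0449 cont=94.0114 V=95.0449[EX]; j=2 S=53.9481 intr=81.4419 cont=80.4084 V=81.4419[EX]; j=3 S=72.1376 intr=63.2524 cont=62.2189 V=63.2524[EX]; j=4 S=96.4600 intr=38.9300 cont=37.8965 V=38.9300[EX]; j=5 S=128.9831 intr=6.4069 cont=12.0665 V=12.0665[hold]; j=6 S=172.4719 intr=0.0000 cont=0.0000 V=0.0000[hold]; j=7 S=230.6237 intr=0.0000 cont=0.0000 V=0.0000[hold]; j=8 S=308.3824 intr=0.0000 cont=0.0000 V=0.0000[hold]  S*(8)=96.4600
k=7: j=0 S=34.8897 intr=100.5003 cont=99.4668 V=100.5003[EX]; j=1 S=46.6534 intr=88.7366 cont=87.7031 V=88.7366[EX]; j=2 S=62.3834 intr=73.0066 cont=71.9731 V=73.0066[EX]; j=3 S=83.4170 intr=51.9730 cont=50.9395 V=51.9730[EX]; j=4 S=111.5424 intr=23.8476 cont=25.5668 V=25.5668[hold]; j=5 S=149.1508 intr=0.0000 cont=6.1054 V=6.1054[hold]; j=6 S=199.4395 intr=0.0000 cont=0.0000 V=0.0000[hold]; j=7 S=266.6839 intr=0.0000 cont=0.0000 V=0.0000[hold]  S*(7)=83.4170
k=6: j=0 S=40.3451 intr=95.0449 cont=94.0114 V=95.0449[EX]; j=1 S=53.9481 intr=81.4419 cont=80.4084 V=81.4419[EX]; j=2 S=72.1376 intr=63.2524 cont=62.2189 V=63.2524[EX]; j=3 S=96.4600 intr=38.9300 cont=38.7327 V=38.9300[EX]; j=4 S=128.9831 intr=6.4069 cont=15.9059 V=15.9059[hold]; j=5 S=172.4719 intr=0.0000 cont=3.0892 V=3.0892[hold]; j=6 S=230.6237 intr=0.0000 cont=0.0000 V=0.0000[hold]  S*(6)=96.4600
k=5: j=0 S=46.6534 intr=88.7366 cont=87.7031 V=88.7366[EX]; j=1 S=62.3834 intr=73.0066 cont=71.9731 V=73.0066[EX]; j=2 S=83.4170 intr=51.9730 cont=50.9395 V=51.9730[EX]; j=3 S=111.5424 intr=23.8476 cont=27.4343 V=27.4343[hold]; j=4 S=149.1508 intr=0.0000 cont=9.5507 V=9.5507[hold]; j=5 S=199.4395 intr=0.0000 cont=1.5631 V=1.5631[hold]  S*(5)=83.4170
k=4: j=0 S=53.9481 intr=81.4419 cont=80.4084 V=81.4419[EX]; j=1 S=72.1376 intr=63.2524 cont=62.2189 V=63.2524[EX]; j=2 S=96.4600 intr=38.9300 cont=39.6410 V=39.6410[hold]; j=3 S=128.9831 intr=6.4069 cont=18.5266 V=18.5266[hold]; j=4 S=172.4719 intr=0.0000 cont=5.5927 V=5.5927[hold]  S*(4)=72.1376
k=3: j=0 S=62.3834 intr=73.0066 cont=71.9731 V=73.0066[EX]; j=1 S=83.4170 intr=51.9730 cont=51.2854 V=51.9730[EX]; j=2 S=111.5424 intr=23.8476 cont=29.0687 V=29.0687[hold]; j=3 S=149.1508 intr=0.0000 cont=12.0943 V=12.0943[hold]  S*(3)=83.4170
k=2: j=0 S=72.1376 intr=63.2524 cont=62.2189 V=63.2524[EX]; j=1 S=96.4600 intr=38.9300 cont=40.4360 V=40.4360[hold]; j=2 S=128.9831 intr=6.4069 cont=20.5907 V=20.5907[hold]  S*(2)=72.1376
k=1: j=0 S=83.4170 intr=51.9730 cont=51.6720 V=51.9730[EX]; j=1 S=111.5424 intr=23.8476 cont=30.4749 V=30.4749[hold]  S*(1)=83.4170
k=0: j=0 S=96.4600 intr=38.9300 cont=41.1199 V=41.1199[hold]  S*(0)=-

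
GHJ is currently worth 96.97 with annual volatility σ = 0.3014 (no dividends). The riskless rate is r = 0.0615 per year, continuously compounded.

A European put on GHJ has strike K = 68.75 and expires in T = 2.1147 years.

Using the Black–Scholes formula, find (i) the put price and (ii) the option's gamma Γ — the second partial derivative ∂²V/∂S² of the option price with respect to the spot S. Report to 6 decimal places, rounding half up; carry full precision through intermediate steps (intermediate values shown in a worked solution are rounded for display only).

price = 2.349893
Γ = 0.004029

σ√T = 0.3014·√2.1147 = 0.438296
d₁ = (ln(S/K) + (r+σ²/2)T) / (σ√T) = (ln(96.97/68.75) + (0.0615+0.3014²/2)·2.1147) / 0.438296 = (0.343925 + 0.226106) / 0.438296 = 1.300561
d₂ = d₁ − σ√T = 1.300561 − 0.438296 = 0.862265
e^{−rT} = 0.878048
N(−d₁) = 0.096704,  N(−d₂) = 0.194271
Put price V = K·e^{−rT}·N(−d₂) − S·N(−d₁) = 11.727322 − 9.377429 = 2.349893
φ(d₁) = (1/√(2π))·e^{−d₁²/2} = 0.171244
Γ = φ(d₁) / (S·σ·√T) = 0.004029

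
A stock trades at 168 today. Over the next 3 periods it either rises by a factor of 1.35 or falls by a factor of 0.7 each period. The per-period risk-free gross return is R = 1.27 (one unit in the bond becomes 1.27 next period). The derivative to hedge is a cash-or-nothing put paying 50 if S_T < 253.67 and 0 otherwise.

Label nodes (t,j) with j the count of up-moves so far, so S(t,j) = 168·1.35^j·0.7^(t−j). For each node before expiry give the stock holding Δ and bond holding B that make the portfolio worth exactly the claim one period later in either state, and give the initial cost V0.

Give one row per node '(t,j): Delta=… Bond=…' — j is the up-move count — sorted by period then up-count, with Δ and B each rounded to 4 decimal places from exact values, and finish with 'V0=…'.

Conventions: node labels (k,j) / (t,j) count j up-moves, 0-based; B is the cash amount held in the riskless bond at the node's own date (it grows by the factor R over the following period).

Under the risk-neutral measure, an up-move has probability p* = (R−d)/(u−d) = 0.8769 and values discount at R = 1.27.
Payoffs at expiry: V(3,0)=50.0000, V(3,1)=50.0000, V(3,2)=50.0000, V(3,3)=0.0000
(2,0): S=82.3200. Δ = (V_up−V_dn)/(S_up−S_dn) = (50.0000−50.0000)/(111.1320−57.6240) = 0.0000. V = [p*·50.0000 + (1−p*)·50.0000]/1.27 = 39.3701. B = V − Δ·S = 39.3701.
(2,1): S=158.7600. Δ = (V_up−V_dn)/(S_up−S_dn) = (50.0000−50.0000)/(214.3260−111.1320) = 0.0000. V = [p*·50.0000 + (1−p*)·50.0000]/1.27 = 39.3701. B = V − Δ·S = 39.3701.
(2,2): S=306.1800. Δ = (V_up−V_dn)/(S_up−S_dn) = (0.0000−50.0000)/(413.3430−214.3260) = -0.2512. V = [p*·0.0000 + (1−p*)·50.0000]/1.27 = 4.8455. B = V − Δ·S = 81.7686.
(1,0): S=117.6000. Δ = (V_up−V_dn)/(S_up−S_dn) = (39.3701−39.3701)/(158.7600−82.3200) = 0.0000. V = [p*·39.3701 + (1−p*)·39.3701]/1.27 = 31.0001. B = V − Δ·S = 31.0001.
(1,1): S=226.8000. Δ = (V_up−V_dn)/(S_up−S_dn) = (4.8455−39.3701)/(306.1800−158.7600) = -0.2342. V = [p*·4.8455 + (1−p*)·39.3701]/1.27 = 7.1612. B = V − Δ·S = 60.2759.
(0,0): S=168.0000. Δ = (V_up−V_dn)/(S_up−S_dn) = (7.1612−31.0001)/(226.8000−117.6000) = -0.2183. V = [p*·7.1612 + (1−p*)·31.0001]/1.27 = 7.9490. B = V − Δ·S = 44.6242.
Check: Δ(0,0)·S0 + B(0,0) = 7.9490 = V0.

(0,0): Delta=-0.2183 Bond=44.6242
(1,0): Delta=0.0000 Bond=31.0001
(1,1): Delta=-0.2342 Bond=60.2759
(2,0): Delta=0.0000 Bond=39.3701
(2,1): Delta=0.0000 Bond=39.3701
(2,2): Delta=-0.2512 Bond=81.7686
V0=7.9490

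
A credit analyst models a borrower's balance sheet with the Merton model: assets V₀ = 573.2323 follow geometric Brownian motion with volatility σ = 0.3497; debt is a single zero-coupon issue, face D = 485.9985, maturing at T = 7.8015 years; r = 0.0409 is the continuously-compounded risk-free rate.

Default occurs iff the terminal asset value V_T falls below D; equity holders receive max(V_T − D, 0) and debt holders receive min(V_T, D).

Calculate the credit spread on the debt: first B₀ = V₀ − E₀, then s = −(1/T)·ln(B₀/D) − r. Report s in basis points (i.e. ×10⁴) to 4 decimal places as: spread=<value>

With assets at 573.2323 and a single debt payment of 485.9985 at 7.8015 years:
d₁ = [ln(V₀/D) + (r + σ²/2)T] / (σ√T)
   = [ln(573.2323/485.9985) + (0.0409 + 0.5·0.3497²)·7.8015] / (0.3497·√7.8015)
   = [0.165086 + 0.796104] / 0.976753 = 0.984067
d₂ = d₁ − σ√T = 0.984067 − 0.976753 = 0.007314
N(d₁) = 0.837459,  N(d₂) = 0.502918,  e^(−rT) = 0.726816
E₀ = V₀·N(d₁) − D·e^(−rT)·N(d₂)
   = 573.2323·0.837459 − 485.9985·0.726816·0.502918 = 302.411847
B₀ = V₀ − E₀ = 573.2323 − 302.411847 = 270.820453
spread = −(1/T)·ln(B₀/D) − r = −(1/7.8015)·ln(270.820453/485.9985) − 0.0409 = 0.03405347
in basis points: 0.03405347 × 10⁴ = 340.5347 bp

spread=340.5347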